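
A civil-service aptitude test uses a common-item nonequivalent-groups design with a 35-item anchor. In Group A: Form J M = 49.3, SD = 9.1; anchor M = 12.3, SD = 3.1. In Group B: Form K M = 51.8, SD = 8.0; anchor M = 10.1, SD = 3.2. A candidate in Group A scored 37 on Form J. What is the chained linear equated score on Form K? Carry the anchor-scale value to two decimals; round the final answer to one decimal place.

Form J → anchor (Group A): v = (3.1/9.1)(37 − 49.3) + 12.3 = 8.11
anchor → Form K (Group B): y = (8.0/3.2)(8.11 − 10.1) + 51.8 = 46.8

46.8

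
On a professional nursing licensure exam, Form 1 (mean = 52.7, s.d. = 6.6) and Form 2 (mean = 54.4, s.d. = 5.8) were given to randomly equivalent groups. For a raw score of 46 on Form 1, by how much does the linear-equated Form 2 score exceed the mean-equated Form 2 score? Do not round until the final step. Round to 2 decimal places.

Mean-equated: 46 + (54.4 − 52.7) = 47.70
Linear-equated: (5.8/6.6)(46 − 52.7) + 54.4 = 48.512
Difference = 48.512 − 47.70 = 0.81

0.81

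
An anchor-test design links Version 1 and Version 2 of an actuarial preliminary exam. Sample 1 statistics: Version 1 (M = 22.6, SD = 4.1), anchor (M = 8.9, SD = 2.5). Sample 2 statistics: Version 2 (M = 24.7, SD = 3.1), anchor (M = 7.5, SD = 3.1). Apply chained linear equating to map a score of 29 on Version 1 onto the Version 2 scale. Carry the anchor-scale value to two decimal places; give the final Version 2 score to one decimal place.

30.0

Version 1 → anchor (Sample 1): v = (2.5/4.1)(29 − 22.6) + 8.9 = 12.80
anchor → Version 2 (Sample 2): y = (3.1/3.1)(12.80 − 7.5) + 24.7 = 30.0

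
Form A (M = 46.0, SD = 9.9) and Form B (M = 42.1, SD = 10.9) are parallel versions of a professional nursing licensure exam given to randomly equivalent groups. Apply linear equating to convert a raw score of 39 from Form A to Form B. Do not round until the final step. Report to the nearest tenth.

Linear equating: y = (SD_Y/SD_X)(x − M_X) + M_Y
y = (10.9/9.9)(39 − 46.0) + 42.1
y = 1.101010 × -7.0 + 42.1 = -7.7071 + 42.1 = 34.4

34.4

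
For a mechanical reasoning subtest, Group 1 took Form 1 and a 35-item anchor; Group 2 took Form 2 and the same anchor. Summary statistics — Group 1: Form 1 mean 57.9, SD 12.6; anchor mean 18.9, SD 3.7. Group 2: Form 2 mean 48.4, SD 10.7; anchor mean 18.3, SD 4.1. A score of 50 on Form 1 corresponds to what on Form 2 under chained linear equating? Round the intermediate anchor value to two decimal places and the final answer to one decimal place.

Form 1 → anchor (Group 1): v = (3.7/12.6)(50 − 57.9) + 18.9 = 16.58
anchor → Form 2 (Group 2): y = (10.7/4.1)(16.58 − 18.3) + 48.4 = 43.9

43.9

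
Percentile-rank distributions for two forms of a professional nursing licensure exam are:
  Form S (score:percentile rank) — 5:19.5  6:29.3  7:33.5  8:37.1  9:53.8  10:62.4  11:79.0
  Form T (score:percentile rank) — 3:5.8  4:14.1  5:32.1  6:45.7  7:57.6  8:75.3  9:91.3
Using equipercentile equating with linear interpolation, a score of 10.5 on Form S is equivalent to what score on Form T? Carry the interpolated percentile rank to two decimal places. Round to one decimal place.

PR of 10.5 on Form S: 62.4 + (10.5 − 10)/(11 − 10) × (79.0 − 62.4) = 70.70
On Form T, PR 70.70 falls between score 7 (PR 57.6) and 8 (PR 75.3).
Interpolate: 7 + (70.70 − 57.6)/(75.3 − 57.6) × (8 − 7) = 7.7

7.7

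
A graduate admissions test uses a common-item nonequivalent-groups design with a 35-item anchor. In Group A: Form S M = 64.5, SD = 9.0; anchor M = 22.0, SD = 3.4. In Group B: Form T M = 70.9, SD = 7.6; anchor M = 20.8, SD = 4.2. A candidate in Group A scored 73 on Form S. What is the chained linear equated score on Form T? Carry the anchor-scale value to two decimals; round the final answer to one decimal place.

78.9

Form S → anchor (Group A): v = (3.4/9.0)(73 − 64.5) + 22.0 = 25.21
anchor → Form T (Group B): y = (7.6/4.2)(25.21 − 20.8) + 70.9 = 78.9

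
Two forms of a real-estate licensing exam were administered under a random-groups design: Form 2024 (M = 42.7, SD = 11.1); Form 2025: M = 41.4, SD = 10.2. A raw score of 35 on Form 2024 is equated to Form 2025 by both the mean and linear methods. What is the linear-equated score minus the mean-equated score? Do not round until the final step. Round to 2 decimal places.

0.62

Mean-equated: 35 + (41.4 − 42.7) = 33.70
Linear-equated: (10.2/11.1)(35 − 42.7) + 41.4 = 34.324
Difference = 34.324 − 33.70 = 0.62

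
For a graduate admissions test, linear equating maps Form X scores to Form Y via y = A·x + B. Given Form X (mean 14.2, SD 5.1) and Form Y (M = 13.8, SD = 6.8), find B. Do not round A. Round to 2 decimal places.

A = SD_Y / SD_X = 6.8 / 5.1 = 1.333333
B = M_Y − A·M_X = 13.8 − 1.333333 × 14.2 = -5.13

-5.13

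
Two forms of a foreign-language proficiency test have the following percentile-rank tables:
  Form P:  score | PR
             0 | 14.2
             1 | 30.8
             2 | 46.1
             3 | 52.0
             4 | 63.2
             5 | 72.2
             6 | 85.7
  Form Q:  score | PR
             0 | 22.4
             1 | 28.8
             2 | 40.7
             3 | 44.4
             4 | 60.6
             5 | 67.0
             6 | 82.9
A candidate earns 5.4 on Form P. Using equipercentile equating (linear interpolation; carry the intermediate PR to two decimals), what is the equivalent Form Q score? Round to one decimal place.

PR of 5.4 on Form P: 72.2 + (5.4 − 5)/(6 − 5) × (85.7 − 72.2) = 77.60
On Form Q, PR 77.60 falls between score 5 (PR 67.0) and 6 (PR 82.9).
Interpolate: 5 + (77.60 − 67.0)/(82.9 − 67.0) × (6 − 5) = 5.7

5.7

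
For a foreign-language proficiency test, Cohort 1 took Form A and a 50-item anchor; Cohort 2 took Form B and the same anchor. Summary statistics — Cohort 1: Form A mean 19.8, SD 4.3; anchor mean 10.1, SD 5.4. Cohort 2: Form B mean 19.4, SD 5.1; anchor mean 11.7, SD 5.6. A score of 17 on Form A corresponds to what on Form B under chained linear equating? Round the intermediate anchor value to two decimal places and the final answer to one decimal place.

Form A → anchor (Cohort 1): v = (5.4/4.3)(17 − 19.8) + 10.1 = 6.58
anchor → Form B (Cohort 2): y = (5.1/5.6)(6.58 − 11.7) + 19.4 = 14.7

14.7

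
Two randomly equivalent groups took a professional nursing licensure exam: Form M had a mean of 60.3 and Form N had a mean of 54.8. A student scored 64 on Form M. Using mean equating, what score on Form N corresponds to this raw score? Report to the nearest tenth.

58.5

Mean equating: y = x + (M_Y − M_X) = 64 + (54.8 − 60.3) = 58.5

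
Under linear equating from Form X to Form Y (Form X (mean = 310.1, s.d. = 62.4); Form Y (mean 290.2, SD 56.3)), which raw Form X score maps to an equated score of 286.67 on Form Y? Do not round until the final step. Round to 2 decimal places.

306.19

Invert y = (SD_Y/SD_X)(x − M_X) + M_Y:
x = (SD_X/SD_Y)(y − M_Y) + M_X = (62.4/56.3)(286.67 − 290.2) + 310.1
x = 1.108348 × -3.530 + 310.1 = 306.19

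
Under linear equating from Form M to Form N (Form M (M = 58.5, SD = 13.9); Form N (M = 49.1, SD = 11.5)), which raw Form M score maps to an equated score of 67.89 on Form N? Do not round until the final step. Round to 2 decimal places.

Invert y = (SD_Y/SD_X)(x − M_X) + M_Y:
x = (SD_X/SD_Y)(y − M_Y) + M_X = (13.9/11.5)(67.89 − 49.1) + 58.5
x = 1.208696 × 18.790 + 58.5 = 81.21

81.21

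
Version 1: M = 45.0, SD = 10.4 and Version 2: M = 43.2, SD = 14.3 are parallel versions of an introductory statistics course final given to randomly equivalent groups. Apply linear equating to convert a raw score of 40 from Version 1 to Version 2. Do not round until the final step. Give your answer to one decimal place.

36.3

Linear equating: y = (SD_Y/SD_X)(x − M_X) + M_Y
y = (14.3/10.4)(40 − 45.0) + 43.2
y = 1.375000 × -5.0 + 43.2 = -6.8750 + 43.2 = 36.3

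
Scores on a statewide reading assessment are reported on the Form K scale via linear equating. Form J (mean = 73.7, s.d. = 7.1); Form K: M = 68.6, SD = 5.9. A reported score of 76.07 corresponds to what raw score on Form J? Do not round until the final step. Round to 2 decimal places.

82.69

Invert y = (SD_Y/SD_X)(x − M_X) + M_Y:
x = (SD_X/SD_Y)(y − M_Y) + M_X = (7.1/5.9)(76.07 − 68.6) + 73.7
x = 1.203390 × 7.470 + 73.7 = 82.69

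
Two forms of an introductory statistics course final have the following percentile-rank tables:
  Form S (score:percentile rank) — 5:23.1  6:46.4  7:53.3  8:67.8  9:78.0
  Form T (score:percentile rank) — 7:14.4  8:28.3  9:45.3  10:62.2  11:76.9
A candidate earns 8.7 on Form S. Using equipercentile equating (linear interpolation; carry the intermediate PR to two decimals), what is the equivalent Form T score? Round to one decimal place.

PR of 8.7 on Form S: 67.8 + (8.7 − 8)/(9 − 8) × (78.0 − 67.8) = 74.94
On Form T, PR 74.94 falls between score 10 (PR 62.2) and 11 (PR 76.9).
Interpolate: 10 + (74.94 − 62.2)/(76.9 − 62.2) × (11 − 10) = 10.9

10.9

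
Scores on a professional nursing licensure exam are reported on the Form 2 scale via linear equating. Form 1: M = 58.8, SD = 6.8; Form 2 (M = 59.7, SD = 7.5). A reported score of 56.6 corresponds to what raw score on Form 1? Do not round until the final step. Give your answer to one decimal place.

56.0

Invert y = (SD_Y/SD_X)(x − M_X) + M_Y:
x = (SD_X/SD_Y)(y − M_Y) + M_X = (6.8/7.5)(56.6 − 59.7) + 58.8
x = 0.906667 × -3.100 + 58.8 = 56.0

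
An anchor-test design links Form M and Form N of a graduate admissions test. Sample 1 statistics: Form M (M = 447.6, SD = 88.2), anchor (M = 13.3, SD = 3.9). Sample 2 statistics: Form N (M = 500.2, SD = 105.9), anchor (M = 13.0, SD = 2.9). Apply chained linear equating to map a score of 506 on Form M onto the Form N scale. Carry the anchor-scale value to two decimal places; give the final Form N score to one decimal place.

Form M → anchor (Sample 1): v = (3.9/88.2)(506 − 447.6) + 13.3 = 15.88
anchor → Form N (Sample 2): y = (105.9/2.9)(15.88 − 13.0) + 500.2 = 605.4

605.4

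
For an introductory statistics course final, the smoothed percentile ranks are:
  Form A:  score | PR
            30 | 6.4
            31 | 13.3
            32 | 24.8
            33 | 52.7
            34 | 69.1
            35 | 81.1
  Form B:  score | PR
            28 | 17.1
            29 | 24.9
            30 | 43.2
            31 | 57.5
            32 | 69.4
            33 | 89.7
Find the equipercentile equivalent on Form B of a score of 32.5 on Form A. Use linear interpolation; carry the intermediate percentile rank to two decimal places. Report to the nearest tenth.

29.8

PR of 32.5 on Form A: 24.8 + (32.5 − 32)/(33 − 32) × (52.7 − 24.8) = 38.75
On Form B, PR 38.75 falls between score 29 (PR 24.9) and 30 (PR 43.2).
Interpolate: 29 + (38.75 − 24.9)/(43.2 − 24.9) × (30 − 29) = 29.8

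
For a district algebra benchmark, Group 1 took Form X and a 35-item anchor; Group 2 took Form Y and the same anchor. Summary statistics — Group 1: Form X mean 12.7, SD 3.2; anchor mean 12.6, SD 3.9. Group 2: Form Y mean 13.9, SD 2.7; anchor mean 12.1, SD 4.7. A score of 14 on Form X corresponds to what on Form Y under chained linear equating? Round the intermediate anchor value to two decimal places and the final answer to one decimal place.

15.1

Form X → anchor (Group 1): v = (3.9/3.2)(14 − 12.7) + 12.6 = 14.18
anchor → Form Y (Group 2): y = (2.7/4.7)(14.18 − 12.1) + 13.9 = 15.1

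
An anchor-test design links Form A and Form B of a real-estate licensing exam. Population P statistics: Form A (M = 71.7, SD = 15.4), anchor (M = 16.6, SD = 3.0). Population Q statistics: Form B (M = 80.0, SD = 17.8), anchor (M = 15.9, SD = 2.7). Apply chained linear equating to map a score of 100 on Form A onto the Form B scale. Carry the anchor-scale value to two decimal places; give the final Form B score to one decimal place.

120.9

Form A → anchor (Population P): v = (3.0/15.4)(100 − 71.7) + 16.6 = 22.11
anchor → Form B (Population Q): y = (17.8/2.7)(22.11 − 15.9) + 80.0 = 120.9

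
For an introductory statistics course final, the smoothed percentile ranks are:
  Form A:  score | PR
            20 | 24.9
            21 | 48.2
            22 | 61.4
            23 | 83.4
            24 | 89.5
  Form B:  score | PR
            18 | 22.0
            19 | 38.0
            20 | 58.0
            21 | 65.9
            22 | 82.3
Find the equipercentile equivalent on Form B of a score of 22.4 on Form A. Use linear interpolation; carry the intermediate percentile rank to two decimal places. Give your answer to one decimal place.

21.3

PR of 22.4 on Form A: 61.4 + (22.4 − 22)/(23 − 22) × (83.4 − 61.4) = 70.20
On Form B, PR 70.20 falls between score 21 (PR 65.9) and 22 (PR 82.3).
Interpolate: 21 + (70.20 − 65.9)/(82.3 − 65.9) × (22 − 21) = 21.3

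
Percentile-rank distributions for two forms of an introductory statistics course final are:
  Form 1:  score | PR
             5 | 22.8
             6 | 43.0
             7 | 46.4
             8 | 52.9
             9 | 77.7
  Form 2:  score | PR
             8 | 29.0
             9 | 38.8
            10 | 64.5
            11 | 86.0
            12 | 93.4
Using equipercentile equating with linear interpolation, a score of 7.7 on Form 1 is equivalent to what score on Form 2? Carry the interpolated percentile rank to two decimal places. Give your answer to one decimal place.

9.5

PR of 7.7 on Form 1: 46.4 + (7.7 − 7)/(8 − 7) × (52.9 − 46.4) = 50.95
On Form 2, PR 50.95 falls between score 9 (PR 38.8) and 10 (PR 64.5).
Interpolate: 9 + (50.95 − 38.8)/(64.5 − 38.8) × (10 − 9) = 9.5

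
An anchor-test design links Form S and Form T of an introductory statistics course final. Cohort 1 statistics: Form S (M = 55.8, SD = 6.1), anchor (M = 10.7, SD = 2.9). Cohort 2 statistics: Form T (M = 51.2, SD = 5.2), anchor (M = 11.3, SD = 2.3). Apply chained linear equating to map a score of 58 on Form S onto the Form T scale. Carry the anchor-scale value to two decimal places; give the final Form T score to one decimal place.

Form S → anchor (Cohort 1): v = (2.9/6.1)(58 − 55.8) + 10.7 = 11.75
anchor → Form T (Cohort 2): y = (5.2/2.3)(11.75 − 11.3) + 51.2 = 52.2

52.2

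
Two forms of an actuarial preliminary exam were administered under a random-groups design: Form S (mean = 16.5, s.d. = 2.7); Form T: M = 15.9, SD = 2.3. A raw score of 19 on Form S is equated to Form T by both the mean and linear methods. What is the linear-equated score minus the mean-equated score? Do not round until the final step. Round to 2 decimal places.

Mean-equated: 19 + (15.9 − 16.5) = 18.40
Linear-equated: (2.3/2.7)(19 − 16.5) + 15.9 = 18.030
Difference = 18.030 − 18.40 = -0.37

-0.37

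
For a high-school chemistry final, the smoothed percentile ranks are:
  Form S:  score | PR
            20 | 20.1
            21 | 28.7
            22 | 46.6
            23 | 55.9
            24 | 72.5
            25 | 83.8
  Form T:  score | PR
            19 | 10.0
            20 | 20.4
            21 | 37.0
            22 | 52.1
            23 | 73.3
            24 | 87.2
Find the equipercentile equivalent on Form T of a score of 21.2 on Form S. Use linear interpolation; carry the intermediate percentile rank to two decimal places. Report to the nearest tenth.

PR of 21.2 on Form S: 28.7 + (21.2 − 21)/(22 − 21) × (46.6 − 28.7) = 32.28
On Form T, PR 32.28 falls between score 20 (PR 20.4) and 21 (PR 37.0).
Interpolate: 20 + (32.28 − 20.4)/(37.0 − 20.4) × (21 − 20) = 20.7

20.7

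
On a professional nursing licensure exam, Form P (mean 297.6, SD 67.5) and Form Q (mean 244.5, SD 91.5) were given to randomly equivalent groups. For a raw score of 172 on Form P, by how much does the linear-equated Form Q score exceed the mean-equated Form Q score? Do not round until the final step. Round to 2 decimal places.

Mean-equated: 172 + (244.5 − 297.6) = 118.90
Linear-equated: (91.5/67.5)(172 − 297.6) + 244.5 = 74.242
Difference = 74.242 − 118.90 = -44.66

-44.66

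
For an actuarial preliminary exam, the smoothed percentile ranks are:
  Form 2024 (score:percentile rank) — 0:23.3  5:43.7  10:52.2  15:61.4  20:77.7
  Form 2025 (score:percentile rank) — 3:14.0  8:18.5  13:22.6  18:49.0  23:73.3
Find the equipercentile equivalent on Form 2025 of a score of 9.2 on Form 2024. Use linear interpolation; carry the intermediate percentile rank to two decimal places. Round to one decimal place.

PR of 9.2 on Form 2024: 43.7 + (9.2 − 5)/(10 − 5) × (52.2 − 43.7) = 50.84
On Form 2025, PR 50.84 falls between score 18 (PR 49.0) and 23 (PR 73.3).
Interpolate: 18 + (50.84 − 49.0)/(73.3 − 49.0) × (23 − 18) = 18.4

18.4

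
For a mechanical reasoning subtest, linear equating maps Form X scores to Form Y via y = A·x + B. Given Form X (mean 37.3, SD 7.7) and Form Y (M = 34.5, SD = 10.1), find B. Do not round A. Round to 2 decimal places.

-14.43

A = SD_Y / SD_X = 10.1 / 7.7 = 1.311688
B = M_Y − A·M_X = 34.5 − 1.311688 × 37.3 = -14.43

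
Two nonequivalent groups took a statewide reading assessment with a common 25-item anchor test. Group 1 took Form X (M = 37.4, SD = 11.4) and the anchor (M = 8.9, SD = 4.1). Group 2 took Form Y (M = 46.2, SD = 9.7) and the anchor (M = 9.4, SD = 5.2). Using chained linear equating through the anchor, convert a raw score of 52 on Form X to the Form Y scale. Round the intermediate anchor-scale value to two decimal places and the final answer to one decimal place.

55.1

Form X → anchor (Group 1): v = (4.1/11.4)(52 − 37.4) + 8.9 = 14.15
anchor → Form Y (Group 2): y = (9.7/5.2)(14.15 − 9.4) + 46.2 = 55.1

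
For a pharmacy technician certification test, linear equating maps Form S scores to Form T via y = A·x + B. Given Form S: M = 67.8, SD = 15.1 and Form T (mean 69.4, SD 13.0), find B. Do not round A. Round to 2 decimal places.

A = SD_Y / SD_X = 13.0 / 15.1 = 0.860927
B = M_Y − A·M_X = 69.4 − 0.860927 × 67.8 = 11.03

11.03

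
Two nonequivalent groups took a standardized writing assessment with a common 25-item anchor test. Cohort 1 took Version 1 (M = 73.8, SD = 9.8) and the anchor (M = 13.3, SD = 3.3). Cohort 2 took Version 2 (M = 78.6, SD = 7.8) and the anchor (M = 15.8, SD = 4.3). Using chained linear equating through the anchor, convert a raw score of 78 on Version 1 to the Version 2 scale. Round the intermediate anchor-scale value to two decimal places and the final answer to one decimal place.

76.6

Version 1 → anchor (Cohort 1): v = (3.3/9.8)(78 − 73.8) + 13.3 = 14.71
anchor → Version 2 (Cohort 2): y = (7.8/4.3)(14.71 − 15.8) + 78.6 = 76.6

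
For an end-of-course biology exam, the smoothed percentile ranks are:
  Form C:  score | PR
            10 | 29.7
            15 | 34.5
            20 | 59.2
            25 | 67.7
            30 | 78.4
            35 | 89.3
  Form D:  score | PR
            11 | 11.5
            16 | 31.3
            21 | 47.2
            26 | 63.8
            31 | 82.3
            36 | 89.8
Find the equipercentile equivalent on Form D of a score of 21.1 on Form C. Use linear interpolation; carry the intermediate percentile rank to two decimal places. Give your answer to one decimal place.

PR of 21.1 on Form C: 59.2 + (21.1 − 20)/(25 − 20) × (67.7 − 59.2) = 61.07
On Form D, PR 61.07 falls between score 21 (PR 47.2) and 26 (PR 63.8).
Interpolate: 21 + (61.07 − 47.2)/(63.8 − 47.2) × (26 − 21) = 25.2

25.2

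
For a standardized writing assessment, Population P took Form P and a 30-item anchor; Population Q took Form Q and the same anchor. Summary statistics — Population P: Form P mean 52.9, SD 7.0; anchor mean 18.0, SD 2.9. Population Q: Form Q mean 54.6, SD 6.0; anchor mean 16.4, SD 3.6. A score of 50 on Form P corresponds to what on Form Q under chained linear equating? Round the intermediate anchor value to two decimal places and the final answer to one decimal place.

55.3

Form P → anchor (Population P): v = (2.9/7.0)(50 − 52.9) + 18.0 = 16.80
anchor → Form Q (Population Q): y = (6.0/3.6)(16.80 − 16.4) + 54.6 = 55.3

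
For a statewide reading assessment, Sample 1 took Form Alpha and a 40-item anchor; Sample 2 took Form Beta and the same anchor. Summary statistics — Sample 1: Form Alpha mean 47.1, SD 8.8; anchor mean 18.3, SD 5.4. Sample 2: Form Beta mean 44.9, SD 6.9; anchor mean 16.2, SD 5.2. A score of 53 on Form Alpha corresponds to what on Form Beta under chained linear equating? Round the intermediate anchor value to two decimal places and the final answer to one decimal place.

Form Alpha → anchor (Sample 1): v = (5.4/8.8)(53 − 47.1) + 18.3 = 21.92
anchor → Form Beta (Sample 2): y = (6.9/5.2)(21.92 − 16.2) + 44.9 = 52.5

52.5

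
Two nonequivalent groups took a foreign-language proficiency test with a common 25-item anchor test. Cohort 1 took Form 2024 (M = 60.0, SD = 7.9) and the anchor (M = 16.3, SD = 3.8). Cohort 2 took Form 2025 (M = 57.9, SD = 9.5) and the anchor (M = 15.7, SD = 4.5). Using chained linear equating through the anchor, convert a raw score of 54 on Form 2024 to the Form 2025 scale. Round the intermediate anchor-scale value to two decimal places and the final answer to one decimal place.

Form 2024 → anchor (Cohort 1): v = (3.8/7.9)(54 − 60.0) + 16.3 = 13.41
anchor → Form 2025 (Cohort 2): y = (9.5/4.5)(13.41 − 15.7) + 57.9 = 53.1

53.1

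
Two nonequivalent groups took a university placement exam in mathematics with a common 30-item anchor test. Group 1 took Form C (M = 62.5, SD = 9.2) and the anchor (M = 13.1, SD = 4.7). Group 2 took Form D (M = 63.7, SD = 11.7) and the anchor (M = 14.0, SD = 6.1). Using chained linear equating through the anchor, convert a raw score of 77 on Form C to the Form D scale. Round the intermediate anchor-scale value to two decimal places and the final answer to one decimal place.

76.2

Form C → anchor (Group 1): v = (4.7/9.2)(77 − 62.5) + 13.1 = 20.51
anchor → Form D (Group 2): y = (11.7/6.1)(20.51 − 14.0) + 63.7 = 76.2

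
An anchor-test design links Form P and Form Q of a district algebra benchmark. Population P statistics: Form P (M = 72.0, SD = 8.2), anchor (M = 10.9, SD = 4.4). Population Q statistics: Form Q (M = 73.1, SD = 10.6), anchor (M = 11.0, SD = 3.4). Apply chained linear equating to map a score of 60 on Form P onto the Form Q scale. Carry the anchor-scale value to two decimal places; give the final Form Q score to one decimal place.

52.7

Form P → anchor (Population P): v = (4.4/8.2)(60 − 72.0) + 10.9 = 4.46
anchor → Form Q (Population Q): y = (10.6/3.4)(4.46 − 11.0) + 73.1 = 52.7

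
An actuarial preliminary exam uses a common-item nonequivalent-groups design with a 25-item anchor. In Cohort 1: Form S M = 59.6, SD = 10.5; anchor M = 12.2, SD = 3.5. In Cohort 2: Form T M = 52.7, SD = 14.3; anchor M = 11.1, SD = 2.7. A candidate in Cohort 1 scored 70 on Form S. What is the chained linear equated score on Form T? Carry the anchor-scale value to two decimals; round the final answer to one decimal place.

76.9

Form S → anchor (Cohort 1): v = (3.5/10.5)(70 − 59.6) + 12.2 = 15.67
anchor → Form T (Cohort 2): y = (14.3/2.7)(15.67 − 11.1) + 52.7 = 76.9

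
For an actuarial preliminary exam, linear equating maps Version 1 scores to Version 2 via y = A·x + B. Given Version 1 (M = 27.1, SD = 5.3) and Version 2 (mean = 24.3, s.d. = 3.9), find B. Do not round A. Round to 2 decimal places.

A = SD_Y / SD_X = 3.9 / 5.3 = 0.735849
B = M_Y − A·M_X = 24.3 − 0.735849 × 27.1 = 4.36

4.36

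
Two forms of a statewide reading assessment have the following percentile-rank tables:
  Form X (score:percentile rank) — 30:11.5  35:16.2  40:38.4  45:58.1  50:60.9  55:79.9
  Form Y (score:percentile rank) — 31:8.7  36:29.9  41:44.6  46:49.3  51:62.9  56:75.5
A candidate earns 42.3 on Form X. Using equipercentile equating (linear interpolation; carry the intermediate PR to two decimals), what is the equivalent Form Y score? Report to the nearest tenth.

44.0

PR of 42.3 on Form X: 38.4 + (42.3 − 40)/(45 − 40) × (58.1 − 38.4) = 47.46
On Form Y, PR 47.46 falls between score 41 (PR 44.6) and 46 (PR 49.3).
Interpolate: 41 + (47.46 − 44.6)/(49.3 − 44.6) × (46 − 41) = 44.0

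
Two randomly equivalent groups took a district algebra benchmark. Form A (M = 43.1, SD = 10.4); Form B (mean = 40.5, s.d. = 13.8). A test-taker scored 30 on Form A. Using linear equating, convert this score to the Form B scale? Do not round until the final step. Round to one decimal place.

Linear equating: y = (SD_Y/SD_X)(x − M_X) + M_Y
y = (13.8/10.4)(30 − 43.1) + 40.5
y = 1.326923 × -13.1 + 40.5 = -17.3827 + 40.5 = 23.1

23.1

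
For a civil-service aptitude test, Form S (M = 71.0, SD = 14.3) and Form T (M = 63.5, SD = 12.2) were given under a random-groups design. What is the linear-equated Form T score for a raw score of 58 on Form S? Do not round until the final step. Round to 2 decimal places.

Linear equating: y = (SD_Y/SD_X)(x − M_X) + M_Y
y = (12.2/14.3)(58 − 71.0) + 63.5
y = 0.853147 × -13.0 + 63.5 = -11.0909 + 63.5 = 52.41

52.41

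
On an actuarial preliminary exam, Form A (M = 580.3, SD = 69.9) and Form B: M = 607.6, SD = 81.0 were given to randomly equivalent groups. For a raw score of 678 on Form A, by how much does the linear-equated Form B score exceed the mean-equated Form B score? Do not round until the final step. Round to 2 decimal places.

15.51

Mean-equated: 678 + (607.6 − 580.3) = 705.30
Linear-equated: (81.0/69.9)(678 − 580.3) + 607.6 = 720.815
Difference = 720.815 − 705.30 = 15.51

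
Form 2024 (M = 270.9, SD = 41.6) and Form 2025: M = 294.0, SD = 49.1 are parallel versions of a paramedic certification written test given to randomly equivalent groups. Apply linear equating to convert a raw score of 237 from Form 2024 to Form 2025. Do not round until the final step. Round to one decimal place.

254.0

Linear equating: y = (SD_Y/SD_X)(x − M_X) + M_Y
y = (49.1/41.6)(237 − 270.9) + 294.0
y = 1.180288 × -33.9 + 294.0 = -40.0118 + 294.0 = 254.0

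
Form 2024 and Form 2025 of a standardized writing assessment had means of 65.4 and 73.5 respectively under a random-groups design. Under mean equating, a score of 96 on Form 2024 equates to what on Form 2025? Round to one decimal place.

Mean equating: y = x + (M_Y − M_X) = 96 + (73.5 − 65.4) = 104.1

104.1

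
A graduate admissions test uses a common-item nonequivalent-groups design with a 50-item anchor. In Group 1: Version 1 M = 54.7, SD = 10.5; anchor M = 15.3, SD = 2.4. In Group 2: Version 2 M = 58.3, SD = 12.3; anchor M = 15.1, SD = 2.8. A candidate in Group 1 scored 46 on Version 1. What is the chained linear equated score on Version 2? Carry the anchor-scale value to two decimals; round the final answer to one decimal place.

50.4

Version 1 → anchor (Group 1): v = (2.4/10.5)(46 − 54.7) + 15.3 = 13.31
anchor → Version 2 (Group 2): y = (12.3/2.8)(13.31 − 15.1) + 58.3 = 50.4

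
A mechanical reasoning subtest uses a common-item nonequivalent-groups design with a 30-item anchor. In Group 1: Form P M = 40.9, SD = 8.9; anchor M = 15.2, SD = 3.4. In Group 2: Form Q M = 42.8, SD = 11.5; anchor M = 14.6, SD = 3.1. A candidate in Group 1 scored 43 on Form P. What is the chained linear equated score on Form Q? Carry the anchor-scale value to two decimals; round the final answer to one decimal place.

Form P → anchor (Group 1): v = (3.4/8.9)(43 − 40.9) + 15.2 = 16.00
anchor → Form Q (Group 2): y = (11.5/3.1)(16.00 − 14.6) + 42.8 = 48.0

48.0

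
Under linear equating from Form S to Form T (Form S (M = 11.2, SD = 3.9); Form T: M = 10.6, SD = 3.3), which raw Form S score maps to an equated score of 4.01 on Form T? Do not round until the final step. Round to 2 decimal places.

Invert y = (SD_Y/SD_X)(x − M_X) + M_Y:
x = (SD_X/SD_Y)(y − M_Y) + M_X = (3.9/3.3)(4.01 − 10.6) + 11.2
x = 1.181818 × -6.590 + 11.2 = 3.41

3.41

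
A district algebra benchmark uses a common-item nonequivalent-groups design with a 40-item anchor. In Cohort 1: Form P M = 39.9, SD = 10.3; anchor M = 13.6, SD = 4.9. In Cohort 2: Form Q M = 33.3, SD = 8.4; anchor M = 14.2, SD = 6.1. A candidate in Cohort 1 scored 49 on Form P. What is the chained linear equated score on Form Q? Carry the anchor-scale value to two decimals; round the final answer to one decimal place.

38.4

Form P → anchor (Cohort 1): v = (4.9/10.3)(49 − 39.9) + 13.6 = 17.93
anchor → Form Q (Cohort 2): y = (8.4/6.1)(17.93 − 14.2) + 33.3 = 38.4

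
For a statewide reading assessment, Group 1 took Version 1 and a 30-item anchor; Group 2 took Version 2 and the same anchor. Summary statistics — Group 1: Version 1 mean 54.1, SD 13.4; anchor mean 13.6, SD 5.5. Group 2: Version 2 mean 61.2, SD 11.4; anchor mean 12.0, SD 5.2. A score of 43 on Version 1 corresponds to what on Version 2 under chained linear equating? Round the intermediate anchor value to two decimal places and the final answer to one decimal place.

54.7

Version 1 → anchor (Group 1): v = (5.5/13.4)(43 − 54.1) + 13.6 = 9.04
anchor → Version 2 (Group 2): y = (11.4/5.2)(9.04 − 12.0) + 61.2 = 54.7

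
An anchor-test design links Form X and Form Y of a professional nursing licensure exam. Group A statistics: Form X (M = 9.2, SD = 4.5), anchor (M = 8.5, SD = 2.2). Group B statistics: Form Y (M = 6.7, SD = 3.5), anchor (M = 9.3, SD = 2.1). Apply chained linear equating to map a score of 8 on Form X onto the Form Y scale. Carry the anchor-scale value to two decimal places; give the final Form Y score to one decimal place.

Form X → anchor (Group A): v = (2.2/4.5)(8 − 9.2) + 8.5 = 7.91
anchor → Form Y (Group B): y = (3.5/2.1)(7.91 − 9.3) + 6.7 = 4.4

4.4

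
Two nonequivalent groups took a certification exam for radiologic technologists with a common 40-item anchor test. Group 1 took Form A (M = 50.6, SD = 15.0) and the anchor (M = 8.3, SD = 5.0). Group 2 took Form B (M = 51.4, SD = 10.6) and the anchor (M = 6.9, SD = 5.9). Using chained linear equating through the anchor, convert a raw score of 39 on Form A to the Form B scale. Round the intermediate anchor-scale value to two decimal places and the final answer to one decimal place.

47.0

Form A → anchor (Group 1): v = (5.0/15.0)(39 − 50.6) + 8.3 = 4.43
anchor → Form B (Group 2): y = (10.6/5.9)(4.43 − 6.9) + 51.4 = 47.0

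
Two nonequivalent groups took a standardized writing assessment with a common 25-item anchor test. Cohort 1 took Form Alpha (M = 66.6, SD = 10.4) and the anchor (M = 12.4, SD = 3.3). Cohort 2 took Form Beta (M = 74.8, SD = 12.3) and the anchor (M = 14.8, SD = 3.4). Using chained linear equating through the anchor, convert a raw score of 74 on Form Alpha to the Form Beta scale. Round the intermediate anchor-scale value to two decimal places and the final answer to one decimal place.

Form Alpha → anchor (Cohort 1): v = (3.3/10.4)(74 − 66.6) + 12.4 = 14.75
anchor → Form Beta (Cohort 2): y = (12.3/3.4)(14.75 − 14.8) + 74.8 = 74.6

74.6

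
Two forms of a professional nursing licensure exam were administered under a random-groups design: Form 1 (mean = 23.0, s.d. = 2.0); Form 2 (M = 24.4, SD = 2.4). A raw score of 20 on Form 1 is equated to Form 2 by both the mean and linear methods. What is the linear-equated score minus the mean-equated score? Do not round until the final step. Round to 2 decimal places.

-0.60

Mean-equated: 20 + (24.4 − 23.0) = 21.40
Linear-equated: (2.4/2.0)(20 − 23.0) + 24.4 = 20.800
Difference = 20.800 − 21.40 = -0.60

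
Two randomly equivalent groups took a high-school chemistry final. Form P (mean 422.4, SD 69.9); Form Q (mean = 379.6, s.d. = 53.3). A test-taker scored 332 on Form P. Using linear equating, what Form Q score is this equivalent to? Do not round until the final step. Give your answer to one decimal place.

Linear equating: y = (SD_Y/SD_X)(x − M_X) + M_Y
y = (53.3/69.9)(332 − 422.4) + 379.6
y = 0.762518 × -90.4 + 379.6 = -68.9316 + 379.6 = 310.7

310.7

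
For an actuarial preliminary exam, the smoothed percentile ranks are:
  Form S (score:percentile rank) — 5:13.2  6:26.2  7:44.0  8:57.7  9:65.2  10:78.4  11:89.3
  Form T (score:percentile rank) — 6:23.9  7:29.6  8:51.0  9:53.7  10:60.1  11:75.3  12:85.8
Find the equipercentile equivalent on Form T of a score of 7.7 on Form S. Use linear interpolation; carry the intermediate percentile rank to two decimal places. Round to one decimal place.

9.0

PR of 7.7 on Form S: 44.0 + (7.7 − 7)/(8 − 7) × (57.7 − 44.0) = 53.59
On Form T, PR 53.59 falls between score 8 (PR 51.0) and 9 (PR 53.7).
Interpolate: 8 + (53.59 − 51.0)/(53.7 − 51.0) × (9 − 8) = 9.0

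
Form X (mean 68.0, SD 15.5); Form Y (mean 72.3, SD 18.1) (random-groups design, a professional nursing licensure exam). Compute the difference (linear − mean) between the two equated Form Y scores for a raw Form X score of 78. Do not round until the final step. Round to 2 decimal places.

1.68

Mean-equated: 78 + (72.3 − 68.0) = 82.30
Linear-equated: (18.1/15.5)(78 − 68.0) + 72.3 = 83.977
Difference = 83.977 − 82.30 = 1.68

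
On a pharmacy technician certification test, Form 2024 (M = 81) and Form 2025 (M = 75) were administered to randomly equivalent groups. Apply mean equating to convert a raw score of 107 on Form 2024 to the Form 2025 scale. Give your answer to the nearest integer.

Mean equating: y = x + (M_Y − M_X) = 107 + (75 − 81) = 101

101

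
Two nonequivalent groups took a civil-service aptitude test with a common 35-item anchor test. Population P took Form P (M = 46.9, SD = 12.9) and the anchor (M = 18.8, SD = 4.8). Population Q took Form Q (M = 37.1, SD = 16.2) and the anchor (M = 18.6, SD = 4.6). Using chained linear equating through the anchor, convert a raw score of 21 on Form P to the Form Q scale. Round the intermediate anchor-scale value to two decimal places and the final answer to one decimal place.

3.9

Form P → anchor (Population P): v = (4.8/12.9)(21 − 46.9) + 18.8 = 9.16
anchor → Form Q (Population Q): y = (16.2/4.6)(9.16 − 18.6) + 37.1 = 3.9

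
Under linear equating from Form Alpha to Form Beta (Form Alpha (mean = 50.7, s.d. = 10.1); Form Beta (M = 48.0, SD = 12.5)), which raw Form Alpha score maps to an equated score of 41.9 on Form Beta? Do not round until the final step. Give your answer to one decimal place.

Invert y = (SD_Y/SD_X)(x − M_X) + M_Y:
x = (SD_X/SD_Y)(y − M_Y) + M_X = (10.1/12.5)(41.9 − 48.0) + 50.7
x = 0.808000 × -6.100 + 50.7 = 45.8

45.8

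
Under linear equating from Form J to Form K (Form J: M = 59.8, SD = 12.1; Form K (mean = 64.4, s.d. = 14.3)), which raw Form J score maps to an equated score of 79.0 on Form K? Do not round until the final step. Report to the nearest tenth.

Invert y = (SD_Y/SD_X)(x − M_X) + M_Y:
x = (SD_X/SD_Y)(y − M_Y) + M_X = (12.1/14.3)(79.0 − 64.4) + 59.8
x = 0.846154 × 14.600 + 59.8 = 72.2

72.2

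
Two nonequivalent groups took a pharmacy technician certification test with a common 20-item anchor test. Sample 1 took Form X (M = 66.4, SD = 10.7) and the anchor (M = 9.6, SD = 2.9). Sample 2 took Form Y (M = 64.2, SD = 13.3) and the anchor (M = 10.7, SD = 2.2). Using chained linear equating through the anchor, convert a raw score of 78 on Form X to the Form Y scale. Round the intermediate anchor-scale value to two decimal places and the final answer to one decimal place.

76.5

Form X → anchor (Sample 1): v = (2.9/10.7)(78 − 66.4) + 9.6 = 12.74
anchor → Form Y (Sample 2): y = (13.3/2.2)(12.74 − 10.7) + 64.2 = 76.5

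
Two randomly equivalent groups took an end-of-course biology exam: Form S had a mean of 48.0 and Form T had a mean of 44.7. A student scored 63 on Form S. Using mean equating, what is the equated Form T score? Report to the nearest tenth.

Mean equating: y = x + (M_Y − M_X) = 63 + (44.7 − 48.0) = 59.7

59.7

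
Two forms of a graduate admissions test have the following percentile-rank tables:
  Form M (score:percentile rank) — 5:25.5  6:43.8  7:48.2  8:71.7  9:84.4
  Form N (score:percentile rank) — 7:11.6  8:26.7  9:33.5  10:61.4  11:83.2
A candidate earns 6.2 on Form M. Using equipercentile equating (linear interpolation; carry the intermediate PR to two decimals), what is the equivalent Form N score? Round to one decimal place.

9.4

PR of 6.2 on Form M: 43.8 + (6.2 − 6)/(7 − 6) × (48.2 − 43.8) = 44.68
On Form N, PR 44.68 falls between score 9 (PR 33.5) and 10 (PR 61.4).
Interpolate: 9 + (44.68 − 33.5)/(61.4 − 33.5) × (10 − 9) = 9.4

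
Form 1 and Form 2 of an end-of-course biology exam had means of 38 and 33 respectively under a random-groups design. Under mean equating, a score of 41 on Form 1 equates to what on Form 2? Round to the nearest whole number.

Mean equating: y = x + (M_Y − M_X) = 41 + (33 − 38) = 36

36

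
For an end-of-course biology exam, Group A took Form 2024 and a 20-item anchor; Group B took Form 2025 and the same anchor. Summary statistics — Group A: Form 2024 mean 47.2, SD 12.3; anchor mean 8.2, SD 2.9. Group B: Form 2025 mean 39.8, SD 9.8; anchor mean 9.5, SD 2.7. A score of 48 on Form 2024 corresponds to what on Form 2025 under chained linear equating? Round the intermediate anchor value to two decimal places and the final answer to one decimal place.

Form 2024 → anchor (Group A): v = (2.9/12.3)(48 − 47.2) + 8.2 = 8.39
anchor → Form 2025 (Group B): y = (9.8/2.7)(8.39 − 9.5) + 39.8 = 35.8

35.8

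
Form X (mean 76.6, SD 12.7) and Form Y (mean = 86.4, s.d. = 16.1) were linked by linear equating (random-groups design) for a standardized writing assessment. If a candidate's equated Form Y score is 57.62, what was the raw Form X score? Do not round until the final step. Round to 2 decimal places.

Invert y = (SD_Y/SD_X)(x − M_X) + M_Y:
x = (SD_X/SD_Y)(y − M_Y) + M_X = (12.7/16.1)(57.62 − 86.4) + 76.6
x = 0.788820 × -28.780 + 76.6 = 53.90

53.90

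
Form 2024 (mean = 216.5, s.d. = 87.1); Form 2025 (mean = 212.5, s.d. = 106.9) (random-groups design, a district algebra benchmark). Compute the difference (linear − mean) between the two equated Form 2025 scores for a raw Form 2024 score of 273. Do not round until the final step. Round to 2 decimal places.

Mean-equated: 273 + (212.5 − 216.5) = 269.00
Linear-equated: (106.9/87.1)(273 − 216.5) + 212.5 = 281.844
Difference = 281.844 − 269.00 = 12.84

12.84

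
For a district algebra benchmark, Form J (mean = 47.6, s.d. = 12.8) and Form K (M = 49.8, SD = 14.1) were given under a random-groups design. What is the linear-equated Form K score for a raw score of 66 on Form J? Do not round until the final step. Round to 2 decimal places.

Linear equating: y = (SD_Y/SD_X)(x − M_X) + M_Y
y = (14.1/12.8)(66 − 47.6) + 49.8
y = 1.101562 × 18.4 + 49.8 = 20.2687 + 49.8 = 70.07

70.07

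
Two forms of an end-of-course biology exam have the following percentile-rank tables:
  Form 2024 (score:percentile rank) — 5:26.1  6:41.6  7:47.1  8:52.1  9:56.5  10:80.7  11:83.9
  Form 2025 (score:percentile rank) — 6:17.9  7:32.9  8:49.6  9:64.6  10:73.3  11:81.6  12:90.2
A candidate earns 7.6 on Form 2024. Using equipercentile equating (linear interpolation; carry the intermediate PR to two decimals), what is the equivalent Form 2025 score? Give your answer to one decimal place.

8.0

PR of 7.6 on Form 2024: 47.1 + (7.6 − 7)/(8 − 7) × (52.1 − 47.1) = 50.10
On Form 2025, PR 50.10 falls between score 8 (PR 49.6) and 9 (PR 64.6).
Interpolate: 8 + (50.10 − 49.6)/(64.6 − 49.6) × (9 − 8) = 8.0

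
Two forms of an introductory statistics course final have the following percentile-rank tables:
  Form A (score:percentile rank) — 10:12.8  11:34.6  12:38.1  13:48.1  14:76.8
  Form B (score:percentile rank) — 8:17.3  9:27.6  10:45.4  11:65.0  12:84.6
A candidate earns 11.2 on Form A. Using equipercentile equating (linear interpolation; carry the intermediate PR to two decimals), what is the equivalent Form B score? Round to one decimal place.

9.4

PR of 11.2 on Form A: 34.6 + (11.2 − 11)/(12 − 11) × (38.1 − 34.6) = 35.30
On Form B, PR 35.30 falls between score 9 (PR 27.6) and 10 (PR 45.4).
Interpolate: 9 + (35.30 − 27.6)/(45.4 − 27.6) × (10 − 9) = 9.4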